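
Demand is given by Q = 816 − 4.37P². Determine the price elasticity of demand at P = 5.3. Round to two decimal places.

At P = 5.3, Q = 693.2467.
dQ/dP = −2·4.37·P = −46.322.
Point elasticity E = (dQ/dP)·(P/Q) = -46.322 × 5.3/693.2467 ≈ -0.35.
|E| < 1, so demand is inelastic at this price.

-0.35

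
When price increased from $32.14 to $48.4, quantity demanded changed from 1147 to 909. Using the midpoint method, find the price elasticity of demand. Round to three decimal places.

-0.573

%ΔQ = (909 − 1147)/[(1147 + 909)/2] = -238/1028 ≈ -0.2315.
%ΔP = (48.4 − 32.14)/[(32.14 + 48.4)/2] = 16.26/40.27 ≈ 0.4038.
Arc elasticity E = %ΔQ/%ΔP ≈ -0.2315/0.4038 ≈ -0.573.
|E| < 1: demand is inelastic over this range.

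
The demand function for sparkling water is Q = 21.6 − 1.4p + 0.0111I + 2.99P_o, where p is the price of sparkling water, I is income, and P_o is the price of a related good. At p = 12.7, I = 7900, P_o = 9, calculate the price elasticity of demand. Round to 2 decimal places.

First evaluate Q: 21.6 − 1.4(12.7) + 0.0111(7900) + 2.99(9) = 21.6 − 17.78 + 87.69 + 26.91 = 118.42.
∂Q/∂p = −1.4, so E_p = (−1.4)·(12.7/118.42) ≈ -0.15.
|E_p| < 1: demand is inelastic.

-0.15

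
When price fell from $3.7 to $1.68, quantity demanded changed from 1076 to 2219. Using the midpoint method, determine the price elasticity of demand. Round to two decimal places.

%ΔQ = (2219 − 1076)/[(1076 + 2219)/2] = 1143/1647.5 ≈ 0.6938.
%Δp = (1.68 − 3.7)/[(3.7 + 1.68)/2] = -2.02/2.69 ≈ -0.7509.
Arc elasticity E = %ΔQ/%Δp ≈ 0.6938/-0.7509 ≈ -0.92.
|E| < 1: demand is inelastic over this range.

-0.92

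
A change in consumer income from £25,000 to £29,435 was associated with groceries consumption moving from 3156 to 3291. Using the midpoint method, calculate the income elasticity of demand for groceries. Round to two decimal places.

0.26

%ΔQ = (3291 − 3156)/[(3156+3291)/2] = 135/3223.5 ≈ 0.0419.
%ΔY = (29,435 − 25,000)/[(25,000+29,435)/2] = 4435/27217.5 ≈ 0.1629.
E_I = %ΔQ/%ΔY ≈ 0.26.
E_I ∈ (0,1): normal good (necessity).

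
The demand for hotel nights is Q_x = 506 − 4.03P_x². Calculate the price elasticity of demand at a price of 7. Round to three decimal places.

At P_x = 7, Q_x = 308.53.
dQ_x/dP_x = −2·4.03·P_x = −56.42.
Point elasticity E = (dQ_x/dP_x)·(P_x/Q_x) = -56.42 × 7/308.53 ≈ -1.280.
|E| > 1, so demand is elastic at this price.

-1.280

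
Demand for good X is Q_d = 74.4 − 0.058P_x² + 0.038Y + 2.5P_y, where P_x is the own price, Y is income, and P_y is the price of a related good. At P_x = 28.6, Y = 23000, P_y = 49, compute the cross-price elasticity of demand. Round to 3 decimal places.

0.120

At the given point, Q_d = 74.4 − 0.058(28.6)² + 0.038(23000) + 2.5(49) = 74.4 − 47.4417 + 874 + 122.5 = 1023.4583.
∂Q_d/∂P_y = +2.5, so E_xy = 2.5·(49/1023.4583) ≈ 0.120.
E_xy > 0: the goods are substitutes.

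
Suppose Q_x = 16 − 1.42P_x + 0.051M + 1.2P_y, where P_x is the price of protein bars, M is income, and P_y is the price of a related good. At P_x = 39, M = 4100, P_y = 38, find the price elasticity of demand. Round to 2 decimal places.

-0.26

First evaluate Q_x: 16 − 1.42(39) + 0.051(4100) + 1.2(38) = 16 − 55.38 + 209.1 + 45.6 = 215.32.
∂Q_x/∂P_x = −1.42, so E_p = (−1.42)·(39/215.32) ≈ -0.26.
|E_p| < 1: demand is inelastic.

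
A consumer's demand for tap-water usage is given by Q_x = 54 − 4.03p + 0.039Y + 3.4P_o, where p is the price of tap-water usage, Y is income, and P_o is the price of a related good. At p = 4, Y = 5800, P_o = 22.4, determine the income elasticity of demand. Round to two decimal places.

0.66

First evaluate Q_x: 54 − 4.03(4) + 0.039(5800) + 3.4(22.4) = 54 − 16.12 + 226.2 + 76.16 = 340.24.
∂Q_x/∂Y = +0.039, so E_I = 0.039·(5800/340.24) ≈ 0.66.
E_I ∈ (0,1): normal good (necessity).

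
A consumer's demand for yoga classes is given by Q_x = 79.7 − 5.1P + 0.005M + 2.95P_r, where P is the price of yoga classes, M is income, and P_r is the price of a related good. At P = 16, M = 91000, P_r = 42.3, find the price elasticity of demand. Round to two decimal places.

Q_x = 79.7 − 5.1(16) + 0.005(91000) + 2.95(42.3) = 79.7 − 81.6 + 455 + 124.785 = 577.885.
∂Q_x/∂P = −5.1, so E_p = (−5.1)·(16/577.885) ≈ -0.14.
|E_p| < 1: demand is inelastic.

-0.14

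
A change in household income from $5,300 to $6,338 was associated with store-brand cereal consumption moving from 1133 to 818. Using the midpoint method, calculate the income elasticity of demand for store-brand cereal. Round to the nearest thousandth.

%ΔQ = (818 − 1133)/[(1133+818)/2] = -315/975.5 ≈ -0.3229.
%ΔM = (6,338 − 5,300)/[(5,300+6,338)/2] = 1038/5819 ≈ 0.1784.
E_I = %ΔQ/%ΔM ≈ -1.810.
E_I < 0: inferior good.

-1.810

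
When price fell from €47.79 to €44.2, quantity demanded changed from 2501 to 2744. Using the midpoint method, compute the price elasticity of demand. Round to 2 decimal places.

%ΔQ = (2744 − 2501)/[(2501 + 2744)/2] = 243/2622.5 ≈ 0.0927.
%Δp = (44.2 − 47.79)/[(47.79 + 44.2)/2] = -3.59/45.995 ≈ -0.0781.
Arc elasticity E = %ΔQ/%Δp ≈ 0.0927/-0.0781 ≈ -1.19.
|E| > 1: demand is elastic over this range.

-1.19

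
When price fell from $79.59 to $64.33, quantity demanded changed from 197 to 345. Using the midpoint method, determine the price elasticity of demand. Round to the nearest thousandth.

%Δq = (345 − 197)/[(197 + 345)/2] = 148/271 ≈ 0.5461.
%Δp = (64.33 − 79.59)/[(79.59 + 64.33)/2] = -15.26/71.96 ≈ -0.2121.
Arc elasticity E = %Δq/%Δp ≈ 0.5461/-0.2121 ≈ -2.575.
|E| > 1: demand is elastic over this range.

-2.575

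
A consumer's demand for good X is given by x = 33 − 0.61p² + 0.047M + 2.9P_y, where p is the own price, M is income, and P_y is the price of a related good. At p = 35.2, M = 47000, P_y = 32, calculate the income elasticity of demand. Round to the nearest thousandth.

Evaluating quantity at (p, M, P_y) gives x = 33 − 0.61(35.2)² + 0.047(47000) + 2.9(32) = 33 − 755.8144 + 2209 + 92.8 = 1578.9856.
∂x/∂M = +0.047, so E_I = 0.047·(47000/1578.9856) ≈ 1.399.
E_I > 1: normal good (luxury).

1.399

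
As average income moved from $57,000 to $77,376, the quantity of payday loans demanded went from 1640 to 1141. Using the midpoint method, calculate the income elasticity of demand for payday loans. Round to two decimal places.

-1.18

%ΔQ = (1141 − 1640)/[(1640+1141)/2] = -499/1390.5 ≈ -0.3589.
%ΔM = (77,376 − 57,000)/[(57,000+77,376)/2] = 20376/67188 ≈ 0.3033.
E_I = %ΔQ/%ΔM ≈ -1.18.
E_I < 0: inferior good.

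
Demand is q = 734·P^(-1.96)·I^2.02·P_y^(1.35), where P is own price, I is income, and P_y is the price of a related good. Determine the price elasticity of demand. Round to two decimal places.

-1.96

For a Cobb–Douglas (constant-elasticity) form q = A·P^α·…, the elasticity with respect to P equals the exponent α at every point.
Here the exponent on P is -1.96, so the price elasticity of demand is -1.96.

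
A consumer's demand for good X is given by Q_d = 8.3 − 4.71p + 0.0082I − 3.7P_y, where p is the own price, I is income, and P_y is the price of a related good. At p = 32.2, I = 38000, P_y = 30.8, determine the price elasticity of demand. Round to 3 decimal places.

Q_d = 8.3 − 4.71(32.2) + 0.0082(38000) − 3.7(30.8) = 8.3 − 151.662 + 311.6 − 113.96 = 54.278.
∂Q_d/∂p = −4.71, so E_p = (−4.71)·(32.2/54.278) ≈ -2.794.
|E_p| > 1: demand is elastic.

-2.794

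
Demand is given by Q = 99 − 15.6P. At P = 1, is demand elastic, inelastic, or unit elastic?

At P = 1, Q = 83.4.
dQ/dP = −15.6.
Point elasticity E = (dQ/dP)·(P/Q) = -15.6 × 1/83.4 ≈ -0.187.
|E| ≈ 0.187 < 1, so demand is inelastic.

inelastic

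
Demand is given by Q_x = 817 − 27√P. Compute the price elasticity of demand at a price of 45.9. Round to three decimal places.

At P = 45.9, Q_x = 634.0762.
dQ_x/dP = −27/(2√P) = −27/(2·6.775).
Point elasticity E = (dQ_x/dP)·(P/Q_x) = -1.9926 × 45.9/634.0762 ≈ -0.144.
|E| < 1, so demand is inelastic at this price.

-0.144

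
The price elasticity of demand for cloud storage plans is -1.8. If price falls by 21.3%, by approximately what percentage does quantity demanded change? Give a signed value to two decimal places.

%ΔQ ≈ E × %ΔP = (-1.8) × (-21.3%) = 38.34%.

38.34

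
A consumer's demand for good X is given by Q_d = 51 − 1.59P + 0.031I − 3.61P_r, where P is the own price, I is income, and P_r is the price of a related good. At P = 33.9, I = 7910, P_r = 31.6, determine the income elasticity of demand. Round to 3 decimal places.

1.912

Substituting, Q_d = 51 − 1.59(33.9) + 0.031(7910) − 3.61(31.6) = 51 − 53.901 + 245.21 − 114.076 = 128.233.
∂Q_d/∂I = +0.031, so E_I = 0.031·(7910/128.233) ≈ 1.912.
E_I > 1: normal good (luxury).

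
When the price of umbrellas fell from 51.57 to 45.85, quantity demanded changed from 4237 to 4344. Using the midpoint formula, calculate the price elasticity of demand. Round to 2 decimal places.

%ΔQ = (4344 − 4237)/[(4237 + 4344)/2] = 107/4290.5 ≈ 0.0249.
%ΔP = (45.85 − 51.57)/[(51.57 + 45.85)/2] = -5.72/48.71 ≈ -0.1174.
Arc elasticity E = %ΔQ/%ΔP ≈ 0.0249/-0.1174 ≈ -0.21.
|E| < 1: demand is inelastic over this range.

-0.21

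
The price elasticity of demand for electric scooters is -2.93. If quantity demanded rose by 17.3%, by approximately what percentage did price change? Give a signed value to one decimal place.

%ΔQ ≈ E × %ΔP ⇒ %ΔP = %ΔQ / E = (17.3%)/(-2.93) ≈ -5.9%.

-5.9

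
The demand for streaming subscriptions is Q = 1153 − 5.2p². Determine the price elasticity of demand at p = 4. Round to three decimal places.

-0.156

At p = 4, Q = 1069.8.
dQ/dp = −2·5.2·p = −41.6.
Point elasticity E = (dQ/dp)·(p/Q) = -41.6 × 4/1069.8 ≈ -0.156.
|E| < 1, so demand is inelastic at this price.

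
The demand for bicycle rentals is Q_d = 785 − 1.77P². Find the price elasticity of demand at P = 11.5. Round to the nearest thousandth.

At P = 11.5, Q_d = 550.9175.
dQ_d/dP = −2·1.77·P = −40.71.
Point elasticity E = (dQ_d/dP)·(P/Q_d) = -40.71 × 11.5/550.9175 ≈ -0.850.
|E| < 1, so demand is inelastic at this price.

-0.850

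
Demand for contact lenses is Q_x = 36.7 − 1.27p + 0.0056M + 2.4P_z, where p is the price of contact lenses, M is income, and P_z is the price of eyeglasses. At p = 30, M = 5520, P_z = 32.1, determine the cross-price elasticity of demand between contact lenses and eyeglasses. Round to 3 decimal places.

0.723

Q_x = 36.7 − 1.27(30) + 0.0056(5520) + 2.4(32.1) = 36.7 − 38.1 + 30.912 + 77.04 = 106.552.
∂Q_x/∂P_z = +2.4, so E_xy = 2.4·(32.1/106.552) ≈ 0.723.
E_xy > 0: the goods are substitutes.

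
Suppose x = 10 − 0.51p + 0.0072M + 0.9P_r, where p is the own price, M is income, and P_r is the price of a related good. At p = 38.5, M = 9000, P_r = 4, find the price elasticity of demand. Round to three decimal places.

x = 10 − 0.51(38.5) + 0.0072(9000) + 0.9(4) = 10 − 19.635 + 64.8 + 3.6 = 58.765.
∂x/∂p = −0.51, so E_p = (−0.51)·(38.5/58.765) ≈ -0.334.
|E_p| < 1: demand is inelastic.

-0.334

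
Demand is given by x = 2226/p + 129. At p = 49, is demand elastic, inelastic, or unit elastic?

At p = 49, x = 174.4286.
dx/dp = −2226/p² = −0.9271.
Point elasticity E = (dx/dp)·(p/x) = -0.9271 × 49/174.4286 ≈ -0.260.
|E| ≈ 0.260 < 1, so demand is inelastic.

inelastic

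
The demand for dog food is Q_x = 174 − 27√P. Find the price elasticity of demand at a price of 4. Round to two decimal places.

At P = 4, Q_x = 120.
dQ_x/dP = −27/(2√P) = −27/(2·2).
Point elasticity E = (dQ_x/dP)·(P/Q_x) = -6.75 × 4/120 ≈ -0.23.
|E| < 1, so demand is inelastic at this price.

-0.23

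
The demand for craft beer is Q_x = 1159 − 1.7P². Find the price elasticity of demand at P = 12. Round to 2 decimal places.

At P = 12, Q_x = 914.2.
dQ_x/dP = −2·1.7·P = −40.8.
Point elasticity E = (dQ_x/dP)·(P/Q_x) = -40.8 × 12/914.2 ≈ -0.54.
|E| < 1, so demand is inelastic at this price.

-0.54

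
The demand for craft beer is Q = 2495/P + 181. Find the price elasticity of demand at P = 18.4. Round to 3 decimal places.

-0.428

At P = 18.4, Q = 316.5978.
dQ/dP = −2495/P² = −7.3694.
Point elasticity E = (dQ/dP)·(P/Q) = -7.3694 × 18.4/316.5978 ≈ -0.428.
|E| < 1, so demand is inelastic at this price.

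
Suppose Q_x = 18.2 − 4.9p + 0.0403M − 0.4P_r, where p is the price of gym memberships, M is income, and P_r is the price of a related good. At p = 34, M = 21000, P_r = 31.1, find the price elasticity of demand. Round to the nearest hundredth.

-0.24

First evaluate Q_x: 18.2 − 4.9(34) + 0.0403(21000) − 0.4(31.1) = 18.2 − 166.6 + 846.3 − 12.44 = 685.46.
∂Q_x/∂p = −4.9, so E_p = (−4.9)·(34/685.46) ≈ -0.24.
|E_p| < 1: demand is inelastic.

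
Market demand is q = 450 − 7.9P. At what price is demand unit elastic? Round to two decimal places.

28.48

For linear demand q = a − bP, E = −bP/(a − bP). |E| = 1 ⇒ bP = a − bP ⇒ P = a/(2b).
P = 450/(2·7.9) ≈ 28.48.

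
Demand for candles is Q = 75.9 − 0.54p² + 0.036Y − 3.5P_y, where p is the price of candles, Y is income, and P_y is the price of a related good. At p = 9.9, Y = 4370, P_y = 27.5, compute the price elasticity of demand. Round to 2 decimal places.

Substituting, Q = 75.9 − 0.54(9.9)² + 0.036(4370) − 3.5(27.5) = 75.9 − 52.9254 + 157.32 − 96.25 = 84.0446.
∂Q/∂p = −2·0.54·p = -10.692, so E_p = -10.692·(9.9/84.0446) ≈ -1.26.
|E_p| > 1: demand is elastic.

-1.26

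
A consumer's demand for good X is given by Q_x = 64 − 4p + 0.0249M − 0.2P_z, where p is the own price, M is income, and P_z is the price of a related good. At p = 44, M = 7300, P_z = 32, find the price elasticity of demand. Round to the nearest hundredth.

Substituting, Q_x = 64 − 4(44) + 0.0249(7300) − 0.2(32) = 64 − 176 + 181.77 − 6.4 = 63.37.
∂Q_x/∂p = −4, so E_p = (−4)·(44/63.37) ≈ -2.78.
|E_p| > 1: demand is elastic.

-2.78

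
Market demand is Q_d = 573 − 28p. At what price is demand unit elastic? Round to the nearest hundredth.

For linear demand Q_d = a − bp, E = −bp/(a − bp). |E| = 1 ⇒ bp = a − bp ⇒ p = a/(2b).
p = 573/(2·28) ≈ 10.23.

10.23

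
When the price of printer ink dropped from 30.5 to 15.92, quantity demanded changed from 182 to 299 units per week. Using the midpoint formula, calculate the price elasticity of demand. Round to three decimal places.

-0.774

%Δq = (299 − 182)/[(182 + 299)/2] = 117/240.5 ≈ 0.4865.
%Δp = (15.92 − 30.5)/[(30.5 + 15.92)/2] = -14.58/23.21 ≈ -0.6282.
Arc elasticity E = %Δq/%Δp ≈ 0.4865/-0.6282 ≈ -0.774.
|E| < 1: demand is inelastic over this range.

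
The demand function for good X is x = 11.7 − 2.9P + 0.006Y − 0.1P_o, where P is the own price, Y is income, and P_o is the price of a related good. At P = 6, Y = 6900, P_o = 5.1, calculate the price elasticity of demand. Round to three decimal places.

Substituting, x = 11.7 − 2.9(6) + 0.006(6900) − 0.1(5.1) = 11.7 − 17.4 + 41.4 − 0.51 = 35.19.
∂x/∂P = −2.9, so E_p = (−2.9)·(6/35.19) ≈ -0.494.
|E_p| < 1: demand is inelastic.

-0.494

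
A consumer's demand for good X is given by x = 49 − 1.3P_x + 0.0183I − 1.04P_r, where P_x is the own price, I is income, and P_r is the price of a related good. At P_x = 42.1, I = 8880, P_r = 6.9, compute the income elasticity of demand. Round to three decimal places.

First evaluate x: 49 − 1.3(42.1) + 0.0183(8880) − 1.04(6.9) = 49 − 54.73 + 162.504 − 7.176 = 149.598.
∂x/∂I = +0.0183, so E_I = 0.0183·(8880/149.598) ≈ 1.086.
E_I > 1: normal good (luxury).

1.086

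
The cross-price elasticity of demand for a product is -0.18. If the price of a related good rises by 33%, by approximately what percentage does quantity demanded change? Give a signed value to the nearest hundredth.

-5.94

%ΔQ ≈ E × %ΔP_y = (-0.18) × (33%) = -5.94%.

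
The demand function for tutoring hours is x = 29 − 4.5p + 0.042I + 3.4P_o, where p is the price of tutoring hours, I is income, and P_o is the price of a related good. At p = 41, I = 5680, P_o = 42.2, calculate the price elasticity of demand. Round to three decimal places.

At the given point, x = 29 − 4.5(41) + 0.042(5680) + 3.4(42.2) = 29 − 184.5 + 238.56 + 143.48 = 226.54.
∂x/∂p = −4.5, so E_p = (−4.5)·(41/226.54) ≈ -0.814.
|E_p| < 1: demand is inelastic.

-0.814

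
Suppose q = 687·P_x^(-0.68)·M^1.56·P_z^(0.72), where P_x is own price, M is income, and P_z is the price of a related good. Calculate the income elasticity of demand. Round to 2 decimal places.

For a Cobb–Douglas (constant-elasticity) form q = A·M^α·…, the elasticity with respect to M equals the exponent α at every point.
Here the exponent on M is 1.56, so the income elasticity of demand is 1.56.

1.56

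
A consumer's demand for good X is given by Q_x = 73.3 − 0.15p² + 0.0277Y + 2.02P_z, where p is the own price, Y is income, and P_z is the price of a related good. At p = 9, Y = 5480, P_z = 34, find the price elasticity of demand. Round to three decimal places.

Q_x = 73.3 − 0.15(9)² + 0.0277(5480) + 2.02(34) = 73.3 − 12.15 + 151.796 + 68.68 = 281.626.
∂Q_x/∂p = −2·0.15·p = -2.7, so E_p = -2.7·(9/281.626) ≈ -0.086.
|E_p| < 1: demand is inelastic.

-0.086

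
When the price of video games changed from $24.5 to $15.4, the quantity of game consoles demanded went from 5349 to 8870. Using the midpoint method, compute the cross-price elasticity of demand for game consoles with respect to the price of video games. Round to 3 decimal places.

%ΔQ_x = (8870 − 5349)/[(5349+8870)/2] = 3521/7109.5 ≈ 0.4953.
%ΔP_y = (15.4 − 24.5)/[(24.5+15.4)/2] ≈ -0.4561.
E_xy = 0.4953/-0.4561 ≈ -1.086.
E_xy < 0, so game consoles and video games are complements.

-1.086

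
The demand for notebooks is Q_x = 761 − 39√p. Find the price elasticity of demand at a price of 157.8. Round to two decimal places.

At p = 157.8, Q_x = 271.088.
dQ_x/dp = −39/(2√p) = −39/(2·12.5618).
Point elasticity E = (dQ_x/dp)·(p/Q_x) = -1.5523 × 157.8/271.088 ≈ -0.90.
|E| < 1, so demand is inelastic at this price.

-0.90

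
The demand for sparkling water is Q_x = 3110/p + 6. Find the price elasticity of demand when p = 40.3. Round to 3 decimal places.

-0.928

At p = 40.3, Q_x = 83.1712.
dQ_x/dp = −3110/p² = −1.9149.
Point elasticity E = (dQ_x/dp)·(p/Q_x) = -1.9149 × 40.3/83.1712 ≈ -0.928.
|E| < 1, so demand is inelastic at this price.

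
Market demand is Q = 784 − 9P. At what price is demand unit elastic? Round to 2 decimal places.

43.56

For linear demand Q = a − bP, E = −bP/(a − bP). |E| = 1 ⇒ bP = a − bP ⇒ P = a/(2b).
P = 784/(2·9) ≈ 43.56.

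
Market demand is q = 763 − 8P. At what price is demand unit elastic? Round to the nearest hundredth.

For linear demand q = a − bP, E = −bP/(a − bP). |E| = 1 ⇒ bP = a − bP ⇒ P = a/(2b).
P = 763/(2·8) ≈ 47.69.

47.69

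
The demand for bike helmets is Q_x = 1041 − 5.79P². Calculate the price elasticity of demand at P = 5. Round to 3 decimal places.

-0.323

At P = 5, Q_x = 896.25.
dQ_x/dP = −2·5.79·P = −57.9.
Point elasticity E = (dQ_x/dP)·(P/Q_x) = -57.9 × 5/896.25 ≈ -0.323.
|E| < 1, so demand is inelastic at this price.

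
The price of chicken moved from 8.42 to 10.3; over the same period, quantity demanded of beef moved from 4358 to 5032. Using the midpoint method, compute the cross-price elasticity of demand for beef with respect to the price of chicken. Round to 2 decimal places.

0.71

%ΔQ_x = (5032 − 4358)/[(4358+5032)/2] = 674/4695 ≈ 0.1436.
%ΔP_y = (10.3 − 8.42)/[(8.42+10.3)/2] ≈ 0.2009.
E_xy = 0.1436/0.2009 ≈ 0.71.
E_xy > 0, so beef and chicken are substitutes.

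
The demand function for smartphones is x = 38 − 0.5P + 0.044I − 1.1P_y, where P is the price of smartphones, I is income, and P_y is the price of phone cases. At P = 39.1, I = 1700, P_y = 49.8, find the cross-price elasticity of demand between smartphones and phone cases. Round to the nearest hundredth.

-1.42

First evaluate x: 38 − 0.5(39.1) + 0.044(1700) − 1.1(49.8) = 38 − 19.55 + 74.8 − 54.78 = 38.47.
∂x/∂P_y = −1.1, so E_xy = -1.1·(49.8/38.47) ≈ -1.42.
E_xy < 0: the goods are complements.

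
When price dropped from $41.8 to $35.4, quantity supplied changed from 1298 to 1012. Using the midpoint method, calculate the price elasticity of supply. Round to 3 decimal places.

1.493

%ΔQ = (1012 − 1298)/[(1298 + 1012)/2] = -286/1155 ≈ -0.2476.
%Δp = (35.4 − 41.8)/[(41.8 + 35.4)/2] = -6.4/38.6 ≈ -0.1658.
Arc elasticity E = %ΔQ/%Δp ≈ -0.2476/-0.1658 ≈ 1.493.
|E| > 1: supply is elastic over this range.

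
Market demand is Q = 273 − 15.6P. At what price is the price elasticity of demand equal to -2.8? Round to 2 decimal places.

12.89

Set −bP/(a − bP) = −2.8 ⇒ bP = 2.8(a − bP) ⇒ bP(1+2.8) = 2.8·a.
P = 2.8·273/(15.6·3.8) ≈ 12.89.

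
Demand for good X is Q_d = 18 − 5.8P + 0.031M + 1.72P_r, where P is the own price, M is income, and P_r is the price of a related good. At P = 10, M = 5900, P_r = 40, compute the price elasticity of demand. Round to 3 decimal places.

-0.274

Q_d = 18 − 5.8(10) + 0.031(5900) + 1.72(40) = 18 − 58 + 182.9 + 68.8 = 211.7.
∂Q_d/∂P = −5.8, so E_p = (−5.8)·(10/211.7) ≈ -0.274.
|E_p| < 1: demand is inelastic.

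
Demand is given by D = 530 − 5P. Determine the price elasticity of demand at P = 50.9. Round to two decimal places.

-0.92

At P = 50.9, D = 275.5.
dD/dP = −5.
Point elasticity E = (dD/dP)·(P/D) = -5 × 50.9/275.5 ≈ -0.92.
|E| < 1, so demand is inelastic at this price.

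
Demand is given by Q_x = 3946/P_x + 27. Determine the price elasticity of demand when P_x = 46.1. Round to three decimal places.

At P_x = 46.1, Q_x = 112.5965.
dQ_x/dP_x = −3946/P_x² = −1.8568.
Point elasticity E = (dQ_x/dP_x)·(P_x/Q_x) = -1.8568 × 46.1/112.5965 ≈ -0.760.
|E| < 1, so demand is inelastic at this price.

-0.760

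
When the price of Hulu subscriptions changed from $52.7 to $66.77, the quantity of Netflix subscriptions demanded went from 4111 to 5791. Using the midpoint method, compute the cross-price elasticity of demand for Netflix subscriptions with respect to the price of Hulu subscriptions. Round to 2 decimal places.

1.44

%ΔQ_x = (5791 − 4111)/[(4111+5791)/2] = 1680/4951 ≈ 0.3393.
%ΔP_y = (66.77 − 52.7)/[(52.7+66.77)/2] ≈ 0.2355.
E_xy = 0.3393/0.2355 ≈ 1.44.
E_xy > 0, so Netflix subscriptions and Hulu subscriptions are substitutes.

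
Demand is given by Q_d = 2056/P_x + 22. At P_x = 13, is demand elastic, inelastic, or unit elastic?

At P_x = 13, Q_d = 180.1538.
dQ_d/dP_x = −2056/P_x² = −12.1657.
Point elasticity E = (dQ_d/dP_x)·(P_x/Q_d) = -12.1657 × 13/180.1538 ≈ -0.878.
|E| ≈ 0.878 < 1, so demand is inelastic.

inelastic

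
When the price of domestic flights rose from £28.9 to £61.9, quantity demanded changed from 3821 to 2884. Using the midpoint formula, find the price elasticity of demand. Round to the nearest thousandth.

-0.385

%ΔQ = (2884 − 3821)/[(3821 + 2884)/2] = -937/3352.5 ≈ -0.2795.
%Δp = (61.9 − 28.9)/[(28.9 + 61.9)/2] = 33/45.4 ≈ 0.7269.
Arc elasticity E = %ΔQ/%Δp ≈ -0.2795/0.7269 ≈ -0.385.
|E| < 1: demand is inelastic over this range.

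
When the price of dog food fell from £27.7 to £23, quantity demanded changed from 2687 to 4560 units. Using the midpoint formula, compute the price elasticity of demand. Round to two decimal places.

-2.79

%Δq = (4560 − 2687)/[(2687 + 4560)/2] = 1873/3623.5 ≈ 0.5169.
%ΔP = (23 − 27.7)/[(27.7 + 23)/2] = -4.7/25.35 ≈ -0.1854.
Arc elasticity E = %Δq/%ΔP ≈ 0.5169/-0.1854 ≈ -2.79.
|E| > 1: demand is elastic over this range.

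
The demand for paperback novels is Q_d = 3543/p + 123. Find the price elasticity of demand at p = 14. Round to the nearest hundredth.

At p = 14, Q_d = 376.0714.
dQ_d/dp = −3543/p² = −18.0765.
Point elasticity E = (dQ_d/dp)·(p/Q_d) = -18.0765 × 14/376.0714 ≈ -0.67.
|E| < 1, so demand is inelastic at this price.

-0.67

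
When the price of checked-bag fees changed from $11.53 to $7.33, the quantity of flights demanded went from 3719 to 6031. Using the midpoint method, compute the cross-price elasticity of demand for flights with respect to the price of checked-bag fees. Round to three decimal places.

-1.065

%ΔQ_x = (6031 − 3719)/[(3719+6031)/2] = 2312/4875 ≈ 0.4743.
%ΔP_y = (7.33 − 11.53)/[(11.53+7.33)/2] ≈ -0.4454.
E_xy = 0.4743/-0.4454 ≈ -1.065.
E_xy < 0, so flights and checked-bag fees are complements.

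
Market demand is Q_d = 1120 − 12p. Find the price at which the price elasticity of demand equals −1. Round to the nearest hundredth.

46.67

For linear demand Q_d = a − bp, E = −bp/(a − bp). |E| = 1 ⇒ bp = a − bp ⇒ p = a/(2b).
p = 1120/(2·12) ≈ 46.67.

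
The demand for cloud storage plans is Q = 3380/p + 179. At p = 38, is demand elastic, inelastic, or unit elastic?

inelastic

At p = 38, Q = 267.9474.
dQ/dp = −3380/p² = −2.3407.
Point elasticity E = (dQ/dp)·(p/Q) = -2.3407 × 38/267.9474 ≈ -0.332.
|E| ≈ 0.332 < 1, so demand is inelastic.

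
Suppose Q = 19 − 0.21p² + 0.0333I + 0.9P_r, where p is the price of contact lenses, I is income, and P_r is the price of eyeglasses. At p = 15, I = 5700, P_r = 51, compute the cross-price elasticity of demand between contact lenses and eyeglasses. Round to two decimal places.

At the given point, Q = 19 − 0.21(15)² + 0.0333(5700) + 0.9(51) = 19 − 47.25 + 189.81 + 45.9 = 207.46.
∂Q/∂P_r = +0.9, so E_xy = 0.9·(51/207.46) ≈ 0.22.
E_xy > 0: the goods are substitutes.

0.22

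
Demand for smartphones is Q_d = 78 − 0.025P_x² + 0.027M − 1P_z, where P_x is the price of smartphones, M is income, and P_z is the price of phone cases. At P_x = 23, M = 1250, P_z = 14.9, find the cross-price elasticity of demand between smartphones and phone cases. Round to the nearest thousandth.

First evaluate Q_d: 78 − 0.025(23)² + 0.027(1250) − 1(14.9) = 78 − 13.225 + 33.75 − 14.9 = 83.625.
∂Q_d/∂P_z = −1, so E_xy = -1·(14.9/83.625) ≈ -0.178.
E_xy < 0: the goods are complements.

-0.178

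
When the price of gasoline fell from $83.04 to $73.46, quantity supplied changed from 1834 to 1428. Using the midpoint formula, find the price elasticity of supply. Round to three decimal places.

2.033

%Δq = (1428 − 1834)/[(1834 + 1428)/2] = -406/1631 ≈ -0.2489.
%ΔP = (73.46 − 83.04)/[(83.04 + 73.46)/2] = -9.58/78.25 ≈ -0.1224.
Arc elasticity E = %Δq/%ΔP ≈ -0.2489/-0.1224 ≈ 2.033.
|E| > 1: supply is elastic over this range.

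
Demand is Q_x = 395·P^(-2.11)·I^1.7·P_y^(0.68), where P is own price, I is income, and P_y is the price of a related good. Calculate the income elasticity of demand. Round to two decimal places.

For a Cobb–Douglas (constant-elasticity) form Q_x = A·I^α·…, the elasticity with respect to I equals the exponent α at every point.
Here the exponent on I is 1.7, so the income elasticity of demand is 1.70.

1.70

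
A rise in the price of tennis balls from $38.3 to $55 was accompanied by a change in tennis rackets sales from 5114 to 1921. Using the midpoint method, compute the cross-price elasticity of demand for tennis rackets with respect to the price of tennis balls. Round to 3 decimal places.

%ΔQ_x = (1921 − 5114)/[(5114+1921)/2] = -3193/3517.5 ≈ -0.9077.
%ΔP_y = (55 − 38.3)/[(38.3+55)/2] ≈ 0.3580.
E_xy = -0.9077/0.3580 ≈ -2.536.
E_xy < 0, so tennis rackets and tennis balls are complements.

-2.536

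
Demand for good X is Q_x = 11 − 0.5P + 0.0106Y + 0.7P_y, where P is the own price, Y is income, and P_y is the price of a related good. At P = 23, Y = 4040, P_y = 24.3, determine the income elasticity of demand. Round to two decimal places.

Evaluating quantity at (P, Y, P_y) gives Q_x = 11 − 0.5(23) + 0.0106(4040) + 0.7(24.3) = 11 − 11.5 + 42.824 + 17.01 = 59.334.
∂Q_x/∂Y = +0.0106, so E_I = 0.0106·(4040/59.334) ≈ 0.72.
E_I ∈ (0,1): normal good (necessity).

0.72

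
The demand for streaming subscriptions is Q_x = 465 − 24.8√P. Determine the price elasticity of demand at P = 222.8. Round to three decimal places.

-1.952

At P = 222.8, Q_x = 94.8231.
dQ_x/dP = −24.8/(2√P) = −24.8/(2·14.9265).
Point elasticity E = (dQ_x/dP)·(P/Q_x) = -0.8307 × 222.8/94.8231 ≈ -1.952.
|E| > 1, so demand is elastic at this price.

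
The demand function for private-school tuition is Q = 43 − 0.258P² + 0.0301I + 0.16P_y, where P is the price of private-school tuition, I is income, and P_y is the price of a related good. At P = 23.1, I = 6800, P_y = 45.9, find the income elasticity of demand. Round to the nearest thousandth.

1.744

First evaluate Q: 43 − 0.258(23.1)² + 0.0301(6800) + 0.16(45.9) = 43 − 137.6714 + 204.68 + 7.344 = 117.3526.
∂Q/∂I = +0.0301, so E_I = 0.0301·(6800/117.3526) ≈ 1.744.
E_I > 1: normal good (luxury).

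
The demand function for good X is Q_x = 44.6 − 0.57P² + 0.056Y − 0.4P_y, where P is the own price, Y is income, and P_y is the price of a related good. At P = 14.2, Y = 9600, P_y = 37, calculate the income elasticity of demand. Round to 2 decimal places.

1.19

Evaluating quantity at (P, Y, P_y) gives Q_x = 44.6 − 0.57(14.2)² + 0.056(9600) − 0.4(37) = 44.6 − 114.9348 + 537.6 − 14.8 = 452.4652.
∂Q_x/∂Y = +0.056, so E_I = 0.056·(9600/452.4652) ≈ 1.19.
E_I > 1: normal good (luxury).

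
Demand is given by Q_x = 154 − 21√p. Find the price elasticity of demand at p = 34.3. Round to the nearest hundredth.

-1.98

At p = 34.3, Q_x = 31.011.
dQ_x/dp = −21/(2√p) = −21/(2·5.8566).
Point elasticity E = (dQ_x/dp)·(p/Q_x) = -1.7928 × 34.3/31.011 ≈ -1.98.
|E| > 1, so demand is elastic at this price.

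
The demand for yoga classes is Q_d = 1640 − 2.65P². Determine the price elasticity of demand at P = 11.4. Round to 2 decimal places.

-0.53

At P = 11.4, Q_d = 1295.606.
dQ_d/dP = −2·2.65·P = −60.42.
Point elasticity E = (dQ_d/dP)·(P/Q_d) = -60.42 × 11.4/1295.606 ≈ -0.53.
|E| < 1, so demand is inelastic at this price.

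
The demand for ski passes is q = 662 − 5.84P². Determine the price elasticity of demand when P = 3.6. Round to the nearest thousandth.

At P = 3.6, q = 586.3136.
dq/dP = −2·5.84·P = −42.048.
Point elasticity E = (dq/dP)·(P/q) = -42.048 × 3.6/586.3136 ≈ -0.258.
|E| < 1, so demand is inelastic at this price.

-0.258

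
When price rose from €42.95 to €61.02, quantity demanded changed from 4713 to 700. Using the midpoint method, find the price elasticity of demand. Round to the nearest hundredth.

%Δq = (700 − 4713)/[(4713 + 700)/2] = -4013/2706.5 ≈ -1.4827.
%ΔP = (61.02 − 42.95)/[(42.95 + 61.02)/2] = 18.07/51.985 ≈ 0.3476.
Arc elasticity E = %Δq/%ΔP ≈ -1.4827/0.3476 ≈ -4.27.
|E| > 1: demand is elastic over this range.

-4.27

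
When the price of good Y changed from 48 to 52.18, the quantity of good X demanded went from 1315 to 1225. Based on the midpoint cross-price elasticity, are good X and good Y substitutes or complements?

complements

%ΔQ_x = (1225 − 1315)/[(1315+1225)/2] = -90/1270 ≈ -0.0709.
%ΔP_y = (52.18 − 48)/[(48+52.18)/2] ≈ 0.0834.
E_xy = -0.0709/0.0834 ≈ -0.849.
E_xy < 0, so the goods are complements.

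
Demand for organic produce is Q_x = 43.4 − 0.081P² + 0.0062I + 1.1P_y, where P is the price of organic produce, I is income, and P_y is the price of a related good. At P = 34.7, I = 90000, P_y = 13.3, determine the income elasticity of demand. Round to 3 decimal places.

1.076

Evaluating quantity at (P, I, P_y) gives Q_x = 43.4 − 0.081(34.7)² + 0.0062(90000) + 1.1(13.3) = 43.4 − 97.5313 + 558 + 14.63 = 518.4987.
∂Q_x/∂I = +0.0062, so E_I = 0.0062·(90000/518.4987) ≈ 1.076.
E_I > 1: normal good (luxury).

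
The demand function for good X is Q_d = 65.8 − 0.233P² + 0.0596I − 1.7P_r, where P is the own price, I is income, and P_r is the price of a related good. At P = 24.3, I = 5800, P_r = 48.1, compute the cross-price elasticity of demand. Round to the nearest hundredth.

Evaluating quantity at (P, I, P_r) gives Q_d = 65.8 − 0.233(24.3)² + 0.0596(5800) − 1.7(48.1) = 65.8 − 137.5842 + 345.68 − 81.77 = 192.1258.
∂Q_d/∂P_r = −1.7, so E_xy = -1.7·(48.1/192.1258) ≈ -0.43.
E_xy < 0: the goods are complements.

-0.43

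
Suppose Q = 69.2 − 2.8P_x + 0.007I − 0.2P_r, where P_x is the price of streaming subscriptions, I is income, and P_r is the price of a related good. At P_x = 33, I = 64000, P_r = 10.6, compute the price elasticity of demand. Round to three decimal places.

-0.219

Evaluating quantity at (P_x, I, P_r) gives Q = 69.2 − 2.8(33) + 0.007(64000) − 0.2(10.6) = 69.2 − 92.4 + 448 − 2.12 = 422.68.
∂Q/∂P_x = −2.8, so E_p = (−2.8)·(33/422.68) ≈ -0.219.
|E_p| < 1: demand is inelastic.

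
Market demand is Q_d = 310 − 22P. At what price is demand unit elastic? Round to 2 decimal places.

For linear demand Q_d = a − bP, E = −bP/(a − bP). |E| = 1 ⇒ bP = a − bP ⇒ P = a/(2b).
P = 310/(2·22) ≈ 7.05.

7.05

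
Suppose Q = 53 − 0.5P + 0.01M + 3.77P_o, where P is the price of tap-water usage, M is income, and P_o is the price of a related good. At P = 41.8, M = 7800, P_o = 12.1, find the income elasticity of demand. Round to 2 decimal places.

Evaluating quantity at (P, M, P_o) gives Q = 53 − 0.5(41.8) + 0.01(7800) + 3.77(12.1) = 53 − 20.9 + 78 + 45.617 = 155.717.
∂Q/∂M = +0.01, so E_I = 0.01·(7800/155.717) ≈ 0.50.
E_I ∈ (0,1): normal good (necessity).

0.50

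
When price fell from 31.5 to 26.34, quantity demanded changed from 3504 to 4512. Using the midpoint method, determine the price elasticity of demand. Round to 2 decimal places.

-1.41

%Δq = (4512 − 3504)/[(3504 + 4512)/2] = 1008/4008 ≈ 0.2515.
%ΔP = (26.34 − 31.5)/[(31.5 + 26.34)/2] = -5.16/28.92 ≈ -0.1784.
Arc elasticity E = %Δq/%ΔP ≈ 0.2515/-0.1784 ≈ -1.41.
|E| > 1: demand is elastic over this range.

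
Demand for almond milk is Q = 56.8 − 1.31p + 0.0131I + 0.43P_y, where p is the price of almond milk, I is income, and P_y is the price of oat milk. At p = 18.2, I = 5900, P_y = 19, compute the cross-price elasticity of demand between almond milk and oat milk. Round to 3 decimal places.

Evaluating quantity at (p, I, P_y) gives Q = 56.8 − 1.31(18.2) + 0.0131(5900) + 0.43(19) = 56.8 − 23.842 + 77.29 + 8.17 = 118.418.
∂Q/∂P_y = +0.43, so E_xy = 0.43·(19/118.418) ≈ 0.069.
E_xy > 0: the goods are substitutes.

0.069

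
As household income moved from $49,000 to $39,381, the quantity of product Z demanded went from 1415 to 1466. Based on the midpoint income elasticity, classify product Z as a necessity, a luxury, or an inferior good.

inferior

%ΔQ = (1466 − 1415)/[(1415+1466)/2] = 51/1440.5 ≈ 0.0354.
%ΔI = (39,381 − 49,000)/[(49,000+39,381)/2] = -9619/44190.5 ≈ -0.2177.
E_I = %ΔQ/%ΔI ≈ -0.163.
E_I < 0: inferior good.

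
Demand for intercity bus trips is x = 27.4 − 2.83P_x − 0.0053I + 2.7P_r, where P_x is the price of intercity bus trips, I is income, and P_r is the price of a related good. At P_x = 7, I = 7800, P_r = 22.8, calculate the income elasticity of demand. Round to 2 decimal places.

Substituting, x = 27.4 − 2.83(7) − 0.0053(7800) + 2.7(22.8) = 27.4 − 19.81 − 41.34 + 61.56 = 27.81.
∂x/∂I = −0.0053, so E_I = -0.0053·(7800/27.81) ≈ -1.49.
E_I < 0: inferior good.

-1.49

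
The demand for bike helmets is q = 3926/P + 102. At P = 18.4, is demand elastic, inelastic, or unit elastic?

At P = 18.4, q = 315.3696.
dq/dP = −3926/P² = −11.5962.
Point elasticity E = (dq/dP)·(P/q) = -11.5962 × 18.4/315.3696 ≈ -0.677.
|E| ≈ 0.677 < 1, so demand is inelastic.

inelastic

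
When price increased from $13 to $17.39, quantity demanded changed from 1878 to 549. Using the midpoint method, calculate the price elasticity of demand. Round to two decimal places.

%Δq = (549 − 1878)/[(1878 + 549)/2] = -1329/1213.5 ≈ -1.0952.
%ΔP = (17.39 − 13)/[(13 + 17.39)/2] = 4.39/15.195 ≈ 0.2889.
Arc elasticity E = %Δq/%ΔP ≈ -1.0952/0.2889 ≈ -3.79.
|E| > 1: demand is elastic over this range.

-3.79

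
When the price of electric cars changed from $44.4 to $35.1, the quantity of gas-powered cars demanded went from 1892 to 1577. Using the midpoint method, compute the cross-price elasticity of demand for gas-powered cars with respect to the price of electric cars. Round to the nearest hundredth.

0.78

%ΔQ_x = (1577 − 1892)/[(1892+1577)/2] = -315/1734.5 ≈ -0.1816.
%ΔP_y = (35.1 − 44.4)/[(44.4+35.1)/2] ≈ -0.2340.
E_xy = -0.1816/-0.2340 ≈ 0.78.
E_xy > 0, so gas-powered cars and electric cars are substitutes.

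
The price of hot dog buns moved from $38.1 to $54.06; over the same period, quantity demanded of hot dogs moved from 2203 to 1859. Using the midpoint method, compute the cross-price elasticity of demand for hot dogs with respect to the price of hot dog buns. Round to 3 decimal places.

%ΔQ_x = (1859 − 2203)/[(2203+1859)/2] = -344/2031 ≈ -0.1694.
%ΔP_y = (54.06 − 38.1)/[(38.1+54.06)/2] ≈ 0.3464.
E_xy = -0.1694/0.3464 ≈ -0.489.
E_xy < 0, so hot dogs and hot dog buns are complements.

-0.489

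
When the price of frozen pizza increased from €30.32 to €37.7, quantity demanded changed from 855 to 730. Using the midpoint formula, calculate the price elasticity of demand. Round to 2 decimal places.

-0.73

%Δq = (730 − 855)/[(855 + 730)/2] = -125/792.5 ≈ -0.1577.
%Δp = (37.7 − 30.32)/[(30.32 + 37.7)/2] = 7.38/34.01 ≈ 0.2170.
Arc elasticity E = %Δq/%Δp ≈ -0.1577/0.2170 ≈ -0.73.
|E| < 1: demand is inelastic over this range.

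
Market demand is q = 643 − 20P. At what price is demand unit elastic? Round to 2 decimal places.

16.08

For linear demand q = a − bP, E = −bP/(a − bP). |E| = 1 ⇒ bP = a − bP ⇒ P = a/(2b).
P = 643/(2·20) ≈ 16.08.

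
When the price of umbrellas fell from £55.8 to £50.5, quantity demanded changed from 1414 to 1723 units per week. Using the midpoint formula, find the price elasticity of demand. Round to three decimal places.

%ΔQ = (1723 − 1414)/[(1414 + 1723)/2] = 309/1568.5 ≈ 0.1970.
%ΔP = (50.5 − 55.8)/[(55.8 + 50.5)/2] = -5.3/53.15 ≈ -0.0997.
Arc elasticity E = %ΔQ/%ΔP ≈ 0.1970/-0.0997 ≈ -1.976.
|E| > 1: demand is elastic over this range.

-1.976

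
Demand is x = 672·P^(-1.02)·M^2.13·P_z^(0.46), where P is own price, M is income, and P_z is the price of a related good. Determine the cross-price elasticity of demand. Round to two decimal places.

For a Cobb–Douglas (constant-elasticity) form x = A·P_z^α·…, the elasticity with respect to P_z equals the exponent α at every point.
Here the exponent on P_z is 0.46, so the cross-price elasticity of demand is 0.46.

0.46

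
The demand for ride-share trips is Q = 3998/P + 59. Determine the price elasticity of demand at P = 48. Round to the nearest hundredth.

At P = 48, Q = 142.2917.
dQ/dP = −3998/P² = −1.7352.
Point elasticity E = (dQ/dP)·(P/Q) = -1.7352 × 48/142.2917 ≈ -0.59.
|E| < 1, so demand is inelastic at this price.

-0.59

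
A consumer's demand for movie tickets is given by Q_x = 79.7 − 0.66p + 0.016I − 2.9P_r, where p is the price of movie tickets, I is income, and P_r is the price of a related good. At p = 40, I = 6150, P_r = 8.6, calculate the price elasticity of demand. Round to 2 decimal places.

Substituting, Q_x = 79.7 − 0.66(40) + 0.016(6150) − 2.9(8.6) = 79.7 − 26.4 + 98.4 − 24.94 = 126.76.
∂Q_x/∂p = −0.66, so E_p = (−0.66)·(40/126.76) ≈ -0.21.
|E_p| < 1: demand is inelastic.

-0.21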